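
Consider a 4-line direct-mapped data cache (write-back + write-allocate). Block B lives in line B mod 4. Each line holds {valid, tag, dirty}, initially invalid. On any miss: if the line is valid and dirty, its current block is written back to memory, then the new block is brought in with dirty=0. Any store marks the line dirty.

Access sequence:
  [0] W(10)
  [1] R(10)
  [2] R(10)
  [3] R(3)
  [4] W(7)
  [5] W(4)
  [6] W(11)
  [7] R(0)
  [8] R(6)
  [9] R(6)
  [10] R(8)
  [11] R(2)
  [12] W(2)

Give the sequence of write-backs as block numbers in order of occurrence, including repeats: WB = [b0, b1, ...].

WB = [7, 4, 10]

0: W B10 → L2 miss [D]
1: R B10 → L2 hit [D]
2: R B10 → L2 hit [D]
3: R B3 → L3 miss [-]
4: W B7 → L3 miss [D]
5: W B4 → L0 miss [D]
6: W B11 → L3 miss wb→B7 [D]
7: R B0 → L0 miss wb→B4 [-]
8: R B6 → L2 miss wb→B10 [-]
9: R B6 → L2 hit [-]
10: R B8 → L0 miss [-]
11: R B2 → L2 miss [-]
12: W B2 → L2 hit [D]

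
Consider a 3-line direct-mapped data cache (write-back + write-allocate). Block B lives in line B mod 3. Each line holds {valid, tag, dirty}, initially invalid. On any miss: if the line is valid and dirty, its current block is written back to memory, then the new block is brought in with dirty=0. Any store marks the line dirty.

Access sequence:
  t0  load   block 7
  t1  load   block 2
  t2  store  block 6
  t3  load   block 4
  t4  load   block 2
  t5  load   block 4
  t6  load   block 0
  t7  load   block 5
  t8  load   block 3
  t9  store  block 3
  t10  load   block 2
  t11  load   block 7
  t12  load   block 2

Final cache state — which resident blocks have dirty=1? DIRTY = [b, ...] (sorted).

DIRTY = [3]

0: R B7 → L1 miss [-]
1: R B2 → L2 miss [-]
2: W B6 → L0 miss [D]
3: R B4 → L1 miss [-]
4: R B2 → L2 hit [-]
5: R B4 → L1 hit [-]
6: R B0 → L0 miss wb→B6 [-]
7: R B5 → L2 miss [-]
8: R B3 → L0 miss [-]
9: W B3 → L0 hit [D]
10: R B2 → L2 miss [-]
11: R B7 → L1 miss [-]
12: R B2 → L2 hit [-]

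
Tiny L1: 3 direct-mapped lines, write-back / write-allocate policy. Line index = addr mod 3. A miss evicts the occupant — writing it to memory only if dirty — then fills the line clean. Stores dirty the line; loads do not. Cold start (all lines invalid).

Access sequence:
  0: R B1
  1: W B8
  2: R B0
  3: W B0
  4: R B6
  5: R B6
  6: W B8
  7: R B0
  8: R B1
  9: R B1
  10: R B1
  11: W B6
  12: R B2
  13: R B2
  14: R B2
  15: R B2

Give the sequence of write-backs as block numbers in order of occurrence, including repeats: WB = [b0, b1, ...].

  0 | R B1 → L1 miss [-]
  1 | W B8 → L2 miss [D]
  2 | R B0 → L0 miss [-]
  3 | W B0 → L0 hit [D]
  4 | R B6 → L0 miss wb→B0 [-]
  5 | R B6 → L0 hit [-]
  6 | W B8 → L2 hit [D]
  7 | R B0 → L0 miss [-]
  8 | R B1 → L1 hit [-]
  9 | R B1 → L1 hit [-]
  10 | R B1 → L1 hit [-]
  11 | W B6 → L0 miss [D]
  12 | R B2 → L2 miss wb→B8 [-]
  13 | R B2 → L2 hit [-]
  14 | R B2 → L2 hit [-]
  15 | R B2 → L2 hit [-]

WB = [0, 8]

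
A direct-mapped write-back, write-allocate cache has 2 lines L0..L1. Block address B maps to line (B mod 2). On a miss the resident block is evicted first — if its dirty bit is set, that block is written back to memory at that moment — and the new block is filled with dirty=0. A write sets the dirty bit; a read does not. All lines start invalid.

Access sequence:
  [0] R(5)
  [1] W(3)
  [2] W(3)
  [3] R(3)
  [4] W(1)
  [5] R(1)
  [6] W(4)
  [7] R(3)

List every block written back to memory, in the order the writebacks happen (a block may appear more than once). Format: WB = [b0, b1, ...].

  0 | R B5 → L1 miss [-]
  1 | W B3 → L1 miss [D]
  2 | W B3 → L1 hit [D]
  3 | R B3 → L1 hit [D]
  4 | W B1 → L1 miss wb→B3 [D]
  5 | R B1 → L1 hit [D]
  6 | W B4 → L0 miss [D]
  7 | R B3 → L1 miss wb→B1 [-]

WB = [3, 1]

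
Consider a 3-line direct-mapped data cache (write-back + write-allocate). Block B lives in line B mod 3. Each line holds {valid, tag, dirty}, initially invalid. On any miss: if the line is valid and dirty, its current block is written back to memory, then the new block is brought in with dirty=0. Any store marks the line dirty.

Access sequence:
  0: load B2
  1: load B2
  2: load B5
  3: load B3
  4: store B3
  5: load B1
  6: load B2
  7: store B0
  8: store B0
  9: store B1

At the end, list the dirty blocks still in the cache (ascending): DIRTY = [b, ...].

DIRTY = [0, 1]

0: R B2 -> L2 miss  d=-]
1: R B2 -> L2 hit  d=-]
2: R B5 -> L2 miss  d=-]
3: R B3 -> L0 miss  d=-]
4: W B3 -> L0 hit  d=D]
5: R B1 -> L1 miss  d=-]
6: R B2 -> L2 miss  d=-]
7: W B0 -> L0 miss wb->B3  d=D]
8: W B0 -> L0 hit  d=D]
9: W B1 -> L1 hit  d=D]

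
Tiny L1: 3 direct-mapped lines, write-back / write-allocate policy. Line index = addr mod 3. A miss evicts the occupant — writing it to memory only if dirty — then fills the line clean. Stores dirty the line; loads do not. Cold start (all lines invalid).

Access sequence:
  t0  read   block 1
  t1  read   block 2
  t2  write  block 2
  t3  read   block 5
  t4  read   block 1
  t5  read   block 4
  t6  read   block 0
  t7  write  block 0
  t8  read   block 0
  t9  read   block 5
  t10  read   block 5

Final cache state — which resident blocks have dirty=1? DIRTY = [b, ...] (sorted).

DIRTY = [0]

0: R B1 → L1 miss [-]
1: R B2 → L2 miss [-]
2: W B2 → L2 hit [D]
3: R B5 → L2 miss wb→B2 [-]
4: R B1 → L1 hit [-]
5: R B4 → L1 miss [-]
6: R B0 → L0 miss [-]
7: W B0 → L0 hit [D]
8: R B0 → L0 hit [D]
9: R B5 → L2 hit [-]
10: R B5 → L2 hit [-]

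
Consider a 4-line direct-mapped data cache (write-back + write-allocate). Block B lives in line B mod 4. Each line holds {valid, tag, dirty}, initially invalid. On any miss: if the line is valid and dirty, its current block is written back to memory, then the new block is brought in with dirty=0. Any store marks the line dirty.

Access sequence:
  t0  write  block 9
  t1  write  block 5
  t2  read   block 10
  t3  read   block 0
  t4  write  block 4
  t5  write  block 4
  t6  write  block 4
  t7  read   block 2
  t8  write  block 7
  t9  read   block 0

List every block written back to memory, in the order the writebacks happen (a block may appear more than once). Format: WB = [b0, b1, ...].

0: W B9 → L1 miss [D]
1: W B5 → L1 miss wb→B9 [D]
2: R B10 → L2 miss [-]
3: R B0 → L0 miss [-]
4: W B4 → L0 miss [D]
5: W B4 → L0 hit [D]
6: W B4 → L0 hit [D]
7: R B2 → L2 miss [-]
8: W B7 → L3 miss [D]
9: R B0 → L0 miss wb→B4 [-]

WB = [9, 4]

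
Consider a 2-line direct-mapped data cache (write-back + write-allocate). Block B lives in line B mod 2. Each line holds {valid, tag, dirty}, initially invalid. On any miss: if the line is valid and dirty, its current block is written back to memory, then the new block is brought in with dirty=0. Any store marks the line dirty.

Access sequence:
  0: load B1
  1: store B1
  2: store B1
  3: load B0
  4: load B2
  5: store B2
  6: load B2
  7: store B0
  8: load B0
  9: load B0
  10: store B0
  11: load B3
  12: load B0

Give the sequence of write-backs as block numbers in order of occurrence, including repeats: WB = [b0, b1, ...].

WB = [2, 1]

0: R B1 -> L1 miss  d=-]
1: W B1 -> L1 hit  d=D]
2: W B1 -> L1 hit  d=D]
3: R B0 -> L0 miss  d=-]
4: R B2 -> L0 miss  d=-]
5: W B2 -> L0 hit  d=D]
6: R B2 -> L0 hit  d=D]
7: W B0 -> L0 miss wb->B2  d=D]
8: R B0 -> L0 hit  d=D]
9: R B0 -> L0 hit  d=D]
10: W B0 -> L0 hit  d=D]
11: R B3 -> L1 miss wb->B1  d=-]
12: R B0 -> L0 hit  d=D]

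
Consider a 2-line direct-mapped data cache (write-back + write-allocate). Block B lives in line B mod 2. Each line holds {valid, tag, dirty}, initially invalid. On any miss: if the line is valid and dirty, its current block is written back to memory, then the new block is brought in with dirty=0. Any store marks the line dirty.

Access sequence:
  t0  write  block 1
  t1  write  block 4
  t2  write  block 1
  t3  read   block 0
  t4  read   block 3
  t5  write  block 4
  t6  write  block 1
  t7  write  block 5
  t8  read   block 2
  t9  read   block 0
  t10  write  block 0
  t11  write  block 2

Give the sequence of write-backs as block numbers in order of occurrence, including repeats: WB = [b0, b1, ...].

0: W B1 -> L1 miss  d=D]
1: W B4 -> L0 miss  d=D]
2: W B1 -> L1 hit  d=D]
3: R B0 -> L0 miss wb->B4  d=-]
4: R B3 -> L1 miss wb->B1  d=-]
5: W B4 -> L0 miss  d=D]
6: W B1 -> L1 miss  d=D]
7: W B5 -> L1 miss wb->B1  d=D]
8: R B2 -> L0 miss wb->B4  d=-]
9: R B0 -> L0 miss  d=-]
10: W B0 -> L0 hit  d=D]
11: W B2 -> L0 miss wb->B0  d=D]

WB = [4, 1, 1, 4, 0]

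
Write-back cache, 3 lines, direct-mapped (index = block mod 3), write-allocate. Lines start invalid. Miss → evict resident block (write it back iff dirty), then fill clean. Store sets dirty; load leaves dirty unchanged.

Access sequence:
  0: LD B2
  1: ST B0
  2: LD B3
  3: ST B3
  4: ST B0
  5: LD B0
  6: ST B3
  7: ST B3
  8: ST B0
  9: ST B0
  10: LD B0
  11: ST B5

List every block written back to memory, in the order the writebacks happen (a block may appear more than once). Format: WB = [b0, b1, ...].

  0 | R B2 → L2 miss [-]
  1 | W B0 → L0 miss [D]
  2 | R B3 → L0 miss wb→B0 [-]
  3 | W B3 → L0 hit [D]
  4 | W B0 → L0 miss wb→B3 [D]
  5 | R B0 → L0 hit [D]
  6 | W B3 → L0 miss wb→B0 [D]
  7 | W B3 → L0 hit [D]
  8 | W B0 → L0 miss wb→B3 [D]
  9 | W B0 → L0 hit [D]
  10 | R B0 → L0 hit [D]
  11 | W B5 → L2 miss [D]

WB = [0, 3, 0, 3]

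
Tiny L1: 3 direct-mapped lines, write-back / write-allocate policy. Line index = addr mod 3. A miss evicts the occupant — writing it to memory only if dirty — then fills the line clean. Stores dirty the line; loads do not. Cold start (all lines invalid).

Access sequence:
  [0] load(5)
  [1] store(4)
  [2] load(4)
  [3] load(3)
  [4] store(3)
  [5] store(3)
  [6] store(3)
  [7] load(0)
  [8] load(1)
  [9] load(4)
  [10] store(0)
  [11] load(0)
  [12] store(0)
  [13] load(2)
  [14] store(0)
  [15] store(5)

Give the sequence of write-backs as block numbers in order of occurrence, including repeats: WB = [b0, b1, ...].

WB = [3, 4]

  0 | R B5 → L2 miss [-]
  1 | W B4 → L1 miss [D]
  2 | R B4 → L1 hit [D]
  3 | R B3 → L0 miss [-]
  4 | W B3 → L0 hit [D]
  5 | W B3 → L0 hit [D]
  6 | W B3 → L0 hit [D]
  7 | R B0 → L0 miss wb→B3 [-]
  8 | R B1 → L1 miss wb→B4 [-]
  9 | R B4 → L1 miss [-]
  10 | W B0 → L0 hit [D]
  11 | R B0 → L0 hit [D]
  12 | W B0 → L0 hit [D]
  13 | R B2 → L2 miss [-]
  14 | W B0 → L0 hit [D]
  15 | W B5 → L2 miss [D]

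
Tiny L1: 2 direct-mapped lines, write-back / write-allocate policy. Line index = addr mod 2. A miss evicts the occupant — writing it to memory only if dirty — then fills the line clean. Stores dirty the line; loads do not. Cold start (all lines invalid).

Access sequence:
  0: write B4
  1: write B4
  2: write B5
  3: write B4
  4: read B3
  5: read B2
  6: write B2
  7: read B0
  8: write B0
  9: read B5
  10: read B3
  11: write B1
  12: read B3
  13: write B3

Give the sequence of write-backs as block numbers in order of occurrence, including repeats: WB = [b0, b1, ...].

WB = [5, 4, 2, 1]

0: W B4 → L0 miss [D]
1: W B4 → L0 hit [D]
2: W B5 → L1 miss [D]
3: W B4 → L0 hit [D]
4: R B3 → L1 miss wb→B5 [-]
5: R B2 → L0 miss wb→B4 [-]
6: W B2 → L0 hit [D]
7: R B0 → L0 miss wb→B2 [-]
8: W B0 → L0 hit [D]
9: R B5 → L1 miss [-]
10: R B3 → L1 miss [-]
11: W B1 → L1 miss [D]
12: R B3 → L1 miss wb→B1 [-]
13: W B3 → L1 hit [D]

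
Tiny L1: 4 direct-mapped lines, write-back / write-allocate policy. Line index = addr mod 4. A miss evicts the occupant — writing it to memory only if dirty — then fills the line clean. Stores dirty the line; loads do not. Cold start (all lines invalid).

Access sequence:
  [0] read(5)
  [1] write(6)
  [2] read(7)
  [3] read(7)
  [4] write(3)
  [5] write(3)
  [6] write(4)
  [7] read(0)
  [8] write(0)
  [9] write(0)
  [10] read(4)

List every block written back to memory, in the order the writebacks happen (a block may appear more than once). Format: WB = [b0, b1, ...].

  0 | R B5 → L1 miss [-]
  1 | W B6 → L2 miss [D]
  2 | R B7 → L3 miss [-]
  3 | R B7 → L3 hit [-]
  4 | W B3 → L3 miss [D]
  5 | W B3 → L3 hit [D]
  6 | W B4 → L0 miss [D]
  7 | R B0 → L0 miss wb→B4 [-]
  8 | W B0 → L0 hit [D]
  9 | W B0 → L0 hit [D]
  10 | R B4 → L0 miss wb→B0 [-]

WB = [4, 0]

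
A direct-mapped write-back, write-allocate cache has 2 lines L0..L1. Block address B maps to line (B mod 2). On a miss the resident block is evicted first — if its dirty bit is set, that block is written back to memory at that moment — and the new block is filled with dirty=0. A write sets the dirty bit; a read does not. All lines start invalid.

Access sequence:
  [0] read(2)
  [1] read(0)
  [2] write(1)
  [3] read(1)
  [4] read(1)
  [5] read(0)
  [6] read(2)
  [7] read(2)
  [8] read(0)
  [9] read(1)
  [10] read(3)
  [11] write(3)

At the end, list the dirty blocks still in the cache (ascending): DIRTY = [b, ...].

DIRTY = [3]

0: R B2 → L0 miss [-]
1: R B0 → L0 miss [-]
2: W B1 → L1 miss [D]
3: R B1 → L1 hit [D]
4: R B1 → L1 hit [D]
5: R B0 → L0 hit [-]
6: R B2 → L0 miss [-]
7: R B2 → L0 hit [-]
8: R B0 → L0 miss [-]
9: R B1 → L1 hit [D]
10: R B3 → L1 miss wb→B1 [-]
11: W B3 → L1 hit [D]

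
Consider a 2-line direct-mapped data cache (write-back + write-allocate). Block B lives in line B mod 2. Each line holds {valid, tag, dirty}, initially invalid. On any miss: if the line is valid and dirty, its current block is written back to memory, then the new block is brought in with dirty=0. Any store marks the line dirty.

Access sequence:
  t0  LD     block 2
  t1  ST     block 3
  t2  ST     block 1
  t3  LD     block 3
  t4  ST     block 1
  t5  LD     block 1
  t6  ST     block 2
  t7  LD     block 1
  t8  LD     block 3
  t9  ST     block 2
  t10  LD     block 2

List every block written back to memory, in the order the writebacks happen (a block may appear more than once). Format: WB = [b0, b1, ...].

0: R B2 → L0 miss [-]
1: W B3 → L1 miss [D]
2: W B1 → L1 miss wb→B3 [D]
3: R B3 → L1 miss wb→B1 [-]
4: W B1 → L1 miss [D]
5: R B1 → L1 hit [D]
6: W B2 → L0 hit [D]
7: R B1 → L1 hit [D]
8: R B3 → L1 miss wb→B1 [-]
9: W B2 → L0 hit [D]
10: R B2 → L0 hit [D]

WB = [3, 1, 1]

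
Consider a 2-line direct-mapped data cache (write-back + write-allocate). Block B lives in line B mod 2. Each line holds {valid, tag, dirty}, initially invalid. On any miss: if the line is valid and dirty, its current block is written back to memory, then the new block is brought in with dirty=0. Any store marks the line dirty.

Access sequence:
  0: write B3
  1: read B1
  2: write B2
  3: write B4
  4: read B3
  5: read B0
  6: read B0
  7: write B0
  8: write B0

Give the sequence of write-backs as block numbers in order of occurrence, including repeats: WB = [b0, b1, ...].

WB = [3, 2, 4]

0: W B3 -> L1 miss  d=D]
1: R B1 -> L1 miss wb->B3  d=-]
2: W B2 -> L0 miss  d=D]
3: W B4 -> L0 miss wb->B2  d=D]
4: R B3 -> L1 miss  d=-]
5: R B0 -> L0 miss wb->B4  d=-]
6: R B0 -> L0 hit  d=-]
7: W B0 -> L0 hit  d=D]
8: W B0 -> L0 hit  d=D]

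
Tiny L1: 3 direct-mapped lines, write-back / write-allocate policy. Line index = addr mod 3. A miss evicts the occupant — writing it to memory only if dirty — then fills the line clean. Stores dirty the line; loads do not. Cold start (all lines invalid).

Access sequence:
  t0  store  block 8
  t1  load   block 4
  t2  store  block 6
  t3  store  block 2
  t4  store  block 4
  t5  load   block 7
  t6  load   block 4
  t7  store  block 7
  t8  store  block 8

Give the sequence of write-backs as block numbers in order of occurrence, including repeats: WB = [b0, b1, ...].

0: W B8 → L2 miss [D]
1: R B4 → L1 miss [-]
2: W B6 → L0 miss [D]
3: W B2 → L2 miss wb→B8 [D]
4: W B4 → L1 hit [D]
5: R B7 → L1 miss wb→B4 [-]
6: R B4 → L1 miss [-]
7: W B7 → L1 miss [D]
8: W B8 → L2 miss wb→B2 [D]

WB = [8, 4, 2]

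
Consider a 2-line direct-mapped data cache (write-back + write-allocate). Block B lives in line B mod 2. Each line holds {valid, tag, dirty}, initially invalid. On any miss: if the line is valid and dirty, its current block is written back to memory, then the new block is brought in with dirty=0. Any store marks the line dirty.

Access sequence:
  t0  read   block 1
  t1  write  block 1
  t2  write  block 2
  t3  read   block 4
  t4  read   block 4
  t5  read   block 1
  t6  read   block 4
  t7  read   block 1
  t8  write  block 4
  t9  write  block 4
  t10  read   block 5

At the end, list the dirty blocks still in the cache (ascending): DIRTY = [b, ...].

0: R B1 → L1 miss [-]
1: W B1 → L1 hit [D]
2: W B2 → L0 miss [D]
3: R B4 → L0 miss wb→B2 [-]
4: R B4 → L0 hit [-]
5: R B1 → L1 hit [D]
6: R B4 → L0 hit [-]
7: R B1 → L1 hit [D]
8: W B4 → L0 hit [D]
9: W B4 → L0 hit [D]
10: R B5 → L1 miss wb→B1 [-]

DIRTY = [4]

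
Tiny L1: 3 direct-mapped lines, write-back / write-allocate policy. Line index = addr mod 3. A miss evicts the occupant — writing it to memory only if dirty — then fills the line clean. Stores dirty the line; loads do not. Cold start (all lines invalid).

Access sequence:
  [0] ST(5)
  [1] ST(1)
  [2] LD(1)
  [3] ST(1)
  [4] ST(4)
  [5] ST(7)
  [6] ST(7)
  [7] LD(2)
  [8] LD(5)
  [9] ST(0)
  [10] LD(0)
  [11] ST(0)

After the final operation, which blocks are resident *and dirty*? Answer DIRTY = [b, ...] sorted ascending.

0: W B5 → L2 miss [D]
1: W B1 → L1 miss [D]
2: R B1 → L1 hit [D]
3: W B1 → L1 hit [D]
4: W B4 → L1 miss wb→B1 [D]
5: W B7 → L1 miss wb→B4 [D]
6: W B7 → L1 hit [D]
7: R B2 → L2 miss wb→B5 [-]
8: R B5 → L2 miss [-]
9: W B0 → L0 miss [D]
10: R B0 → L0 hit [D]
11: W B0 → L0 hit [D]

DIRTY = [0, 7]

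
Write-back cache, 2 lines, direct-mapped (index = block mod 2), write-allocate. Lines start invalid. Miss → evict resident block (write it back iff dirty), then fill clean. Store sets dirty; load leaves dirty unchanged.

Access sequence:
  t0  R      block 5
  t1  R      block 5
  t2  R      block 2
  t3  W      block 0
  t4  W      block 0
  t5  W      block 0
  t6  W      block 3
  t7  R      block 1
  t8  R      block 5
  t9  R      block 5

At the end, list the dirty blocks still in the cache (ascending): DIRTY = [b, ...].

DIRTY = [0]

  0 | R B5 → L1 miss [-]
  1 | R B5 → L1 hit [-]
  2 | R B2 → L0 miss [-]
  3 | W B0 → L0 miss [D]
  4 | W B0 → L0 hit [D]
  5 | W B0 → L0 hit [D]
  6 | W B3 → L1 miss [D]
  7 | R B1 → L1 miss wb→B3 [-]
  8 | R B5 → L1 miss [-]
  9 | R B5 → L1 hit [-]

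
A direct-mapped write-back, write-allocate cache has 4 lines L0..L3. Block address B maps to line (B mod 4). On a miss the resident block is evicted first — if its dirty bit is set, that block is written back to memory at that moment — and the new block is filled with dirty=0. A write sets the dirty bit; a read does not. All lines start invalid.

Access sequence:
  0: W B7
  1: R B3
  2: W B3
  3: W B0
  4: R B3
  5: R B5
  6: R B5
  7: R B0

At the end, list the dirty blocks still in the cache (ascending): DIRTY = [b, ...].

DIRTY = [0, 3]

0: W B7 -> L3 miss  d=D]
1: R B3 -> L3 miss wb->B7  d=-]
2: W B3 -> L3 hit  d=D]
3: W B0 -> L0 miss  d=D]
4: R B3 -> L3 hit  d=D]
5: R B5 -> L1 miss  d=-]
6: R B5 -> L1 hit  d=-]
7: R B0 -> L0 hit  d=D]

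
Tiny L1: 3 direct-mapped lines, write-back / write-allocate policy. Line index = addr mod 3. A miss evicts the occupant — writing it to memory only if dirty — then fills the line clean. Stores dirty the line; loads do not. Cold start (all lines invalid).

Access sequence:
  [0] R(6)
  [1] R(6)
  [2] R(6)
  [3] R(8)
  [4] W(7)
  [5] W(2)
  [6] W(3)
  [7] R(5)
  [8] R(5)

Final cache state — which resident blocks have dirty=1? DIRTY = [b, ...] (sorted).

0: R B6 → L0 miss [-]
1: R B6 → L0 hit [-]
2: R B6 → L0 hit [-]
3: R B8 → L2 miss [-]
4: W B7 → L1 miss [D]
5: W B2 → L2 miss [D]
6: W B3 → L0 miss [D]
7: R B5 → L2 miss wb→B2 [-]
8: R B5 → L2 hit [-]

DIRTY = [3, 7]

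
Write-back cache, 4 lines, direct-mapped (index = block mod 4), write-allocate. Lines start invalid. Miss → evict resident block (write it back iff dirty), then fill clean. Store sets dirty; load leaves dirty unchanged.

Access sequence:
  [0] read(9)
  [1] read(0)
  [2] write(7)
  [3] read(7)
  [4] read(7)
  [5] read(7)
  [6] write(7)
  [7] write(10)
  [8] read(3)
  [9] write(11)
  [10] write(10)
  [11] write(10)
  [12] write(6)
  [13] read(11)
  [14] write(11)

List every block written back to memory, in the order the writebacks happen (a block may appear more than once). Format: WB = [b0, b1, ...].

WB = [7, 10]

0: R B9 -> L1 miss  d=-]
1: R B0 -> L0 miss  d=-]
2: W B7 -> L3 miss  d=D]
3: R B7 -> L3 hit  d=D]
4: R B7 -> L3 hit  d=D]
5: R B7 -> L3 hit  d=D]
6: W B7 -> L3 hit  d=D]
7: W B10 -> L2 miss  d=D]
8: R B3 -> L3 miss wb->B7  d=-]
9: W B11 -> L3 miss  d=D]
10: W B10 -> L2 hit  d=D]
11: W B10 -> L2 hit  d=D]
12: W B6 -> L2 miss wb->B10  d=D]
13: R B11 -> L3 hit  d=D]
14: W B11 -> L3 hit  d=D]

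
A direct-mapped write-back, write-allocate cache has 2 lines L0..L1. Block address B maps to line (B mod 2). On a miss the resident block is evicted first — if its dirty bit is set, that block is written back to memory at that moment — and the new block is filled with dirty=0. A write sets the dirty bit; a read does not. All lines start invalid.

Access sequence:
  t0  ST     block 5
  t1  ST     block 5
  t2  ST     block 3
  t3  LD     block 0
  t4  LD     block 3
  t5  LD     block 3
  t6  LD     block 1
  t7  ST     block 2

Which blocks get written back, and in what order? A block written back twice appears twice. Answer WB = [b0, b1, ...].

0: W B5 -> L1 miss  d=D]
1: W B5 -> L1 hit  d=D]
2: W B3 -> L1 miss wb->B5  d=D]
3: R B0 -> L0 miss  d=-]
4: R B3 -> L1 hit  d=D]
5: R B3 -> L1 hit  d=D]
6: R B1 -> L1 miss wb->B3  d=-]
7: W B2 -> L0 miss  d=D]

WB = [5, 3]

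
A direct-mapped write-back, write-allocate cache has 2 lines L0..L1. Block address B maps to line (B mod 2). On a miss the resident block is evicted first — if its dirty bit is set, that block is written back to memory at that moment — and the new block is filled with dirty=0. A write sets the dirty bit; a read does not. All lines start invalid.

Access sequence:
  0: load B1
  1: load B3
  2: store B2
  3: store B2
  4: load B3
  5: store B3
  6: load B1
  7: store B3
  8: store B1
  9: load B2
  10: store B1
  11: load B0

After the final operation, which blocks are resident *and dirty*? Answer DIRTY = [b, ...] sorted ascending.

  0 | R B1 → L1 miss [-]
  1 | R B3 → L1 miss [-]
  2 | W B2 → L0 miss [D]
  3 | W B2 → L0 hit [D]
  4 | R B3 → L1 hit [-]
  5 | W B3 → L1 hit [D]
  6 | R B1 → L1 miss wb→B3 [-]
  7 | W B3 → L1 miss [D]
  8 | W B1 → L1 miss wb→B3 [D]
  9 | R B2 → L0 hit [D]
  10 | W B1 → L1 hit [D]
  11 | R B0 → L0 miss wb→B2 [-]

DIRTY = [1]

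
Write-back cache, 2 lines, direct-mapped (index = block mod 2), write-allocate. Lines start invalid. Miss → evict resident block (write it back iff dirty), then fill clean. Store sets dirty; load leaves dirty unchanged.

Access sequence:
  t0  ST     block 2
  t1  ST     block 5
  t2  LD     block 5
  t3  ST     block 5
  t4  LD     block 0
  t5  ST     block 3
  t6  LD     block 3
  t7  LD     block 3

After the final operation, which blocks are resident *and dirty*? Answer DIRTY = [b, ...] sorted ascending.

DIRTY = [3]

  0 | W B2 → L0 miss [D]
  1 | W B5 → L1 miss [D]
  2 | R B5 → L1 hit [D]
  3 | W B5 → L1 hit [D]
  4 | R B0 → L0 miss wb→B2 [-]
  5 | W B3 → L1 miss wb→B5 [D]
  6 | R B3 → L1 hit [D]
  7 | R B3 → L1 hit [D]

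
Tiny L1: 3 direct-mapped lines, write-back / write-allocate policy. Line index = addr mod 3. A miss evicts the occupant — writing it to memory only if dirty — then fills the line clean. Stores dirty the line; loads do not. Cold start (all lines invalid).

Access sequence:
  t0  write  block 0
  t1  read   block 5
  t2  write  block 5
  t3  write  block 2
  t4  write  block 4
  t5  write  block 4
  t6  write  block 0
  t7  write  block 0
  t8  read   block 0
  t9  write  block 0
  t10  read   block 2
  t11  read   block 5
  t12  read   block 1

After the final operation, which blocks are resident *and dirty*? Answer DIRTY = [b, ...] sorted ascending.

DIRTY = [0]

0: W B0 → L0 miss [D]
1: R B5 → L2 miss [-]
2: W B5 → L2 hit [D]
3: W B2 → L2 miss wb→B5 [D]
4: W B4 → L1 miss [D]
5: W B4 → L1 hit [D]
6: W B0 → L0 hit [D]
7: W B0 → L0 hit [D]
8: R B0 → L0 hit [D]
9: W B0 → L0 hit [D]
10: R B2 → L2 hit [D]
11: R B5 → L2 miss wb→B2 [-]
12: R B1 → L1 miss wb→B4 [-]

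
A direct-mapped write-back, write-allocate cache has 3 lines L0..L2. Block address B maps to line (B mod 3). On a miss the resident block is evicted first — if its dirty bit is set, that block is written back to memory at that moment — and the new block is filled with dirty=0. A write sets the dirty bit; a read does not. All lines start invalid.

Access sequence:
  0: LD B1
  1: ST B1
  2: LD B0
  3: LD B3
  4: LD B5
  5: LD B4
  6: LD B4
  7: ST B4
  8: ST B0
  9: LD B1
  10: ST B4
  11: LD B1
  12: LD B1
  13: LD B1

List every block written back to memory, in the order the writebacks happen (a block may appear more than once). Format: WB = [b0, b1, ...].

WB = [1, 4, 4]

0: R B1 → L1 miss [-]
1: W B1 → L1 hit [D]
2: R B0 → L0 miss [-]
3: R B3 → L0 miss [-]
4: R B5 → L2 miss [-]
5: R B4 → L1 miss wb→B1 [-]
6: R B4 → L1 hit [-]
7: W B4 → L1 hit [D]
8: W B0 → L0 miss [D]
9: R B1 → L1 miss wb→B4 [-]
10: W B4 → L1 miss [D]
11: R B1 → L1 miss wb→B4 [-]
12: R B1 → L1 hit [-]
13: R B1 → L1 hit [-]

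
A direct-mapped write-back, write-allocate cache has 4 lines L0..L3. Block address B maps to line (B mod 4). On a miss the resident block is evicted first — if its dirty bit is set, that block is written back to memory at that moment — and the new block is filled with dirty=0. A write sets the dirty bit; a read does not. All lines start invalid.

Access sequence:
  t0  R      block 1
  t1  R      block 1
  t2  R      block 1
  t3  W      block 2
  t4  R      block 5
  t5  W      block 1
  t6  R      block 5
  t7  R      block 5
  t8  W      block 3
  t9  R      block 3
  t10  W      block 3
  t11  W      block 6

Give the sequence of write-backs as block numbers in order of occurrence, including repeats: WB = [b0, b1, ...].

0: R B1 -> L1 miss  d=-]
1: R B1 -> L1 hit  d=-]
2: R B1 -> L1 hit  d=-]
3: W B2 -> L2 miss  d=D]
4: R B5 -> L1 miss  d=-]
5: W B1 -> L1 miss  d=D]
6: R B5 -> L1 miss wb->B1  d=-]
7: R B5 -> L1 hit  d=-]
8: W B3 -> L3 miss  d=D]
9: R B3 -> L3 hit  d=D]
10: W B3 -> L3 hit  d=D]
11: W B6 -> L2 miss wb->B2  d=D]

WB = [1, 2]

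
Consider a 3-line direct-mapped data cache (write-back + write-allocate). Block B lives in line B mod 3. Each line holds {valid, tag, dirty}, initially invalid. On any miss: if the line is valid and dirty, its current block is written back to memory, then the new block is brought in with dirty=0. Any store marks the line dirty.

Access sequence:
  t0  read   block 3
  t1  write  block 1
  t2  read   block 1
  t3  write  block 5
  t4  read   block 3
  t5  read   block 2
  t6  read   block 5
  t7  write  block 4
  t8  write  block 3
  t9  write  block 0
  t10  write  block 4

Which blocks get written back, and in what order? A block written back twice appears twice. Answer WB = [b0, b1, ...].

WB = [5, 1, 3]

0: R B3 → L0 miss [-]
1: W B1 → L1 miss [D]
2: R B1 → L1 hit [D]
3: W B5 → L2 miss [D]
4: R B3 → L0 hit [-]
5: R B2 → L2 miss wb→B5 [-]
6: R B5 → L2 miss [-]
7: W B4 → L1 miss wb→B1 [D]
8: W B3 → L0 hit [D]
9: W B0 → L0 miss wb→B3 [D]
10: W B4 → L1 hit [D]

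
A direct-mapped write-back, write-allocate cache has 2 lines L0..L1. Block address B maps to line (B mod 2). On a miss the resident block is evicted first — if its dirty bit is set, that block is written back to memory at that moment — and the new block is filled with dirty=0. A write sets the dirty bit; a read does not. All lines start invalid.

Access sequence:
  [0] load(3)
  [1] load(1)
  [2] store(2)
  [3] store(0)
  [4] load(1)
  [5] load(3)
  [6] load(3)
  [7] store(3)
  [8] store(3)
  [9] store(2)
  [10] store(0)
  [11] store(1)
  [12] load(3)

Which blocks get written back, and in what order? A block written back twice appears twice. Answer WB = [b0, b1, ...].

0: R B3 -> L1 miss  d=-]
1: R B1 -> L1 miss  d=-]
2: W B2 -> L0 miss  d=D]
3: W B0 -> L0 miss wb->B2  d=D]
4: R B1 -> L1 hit  d=-]
5: R B3 -> L1 miss  d=-]
6: R B3 -> L1 hit  d=-]
7: W B3 -> L1 hit  d=D]
8: W B3 -> L1 hit  d=D]
9: W B2 -> L0 miss wb->B0  d=D]
10: W B0 -> L0 miss wb->B2  d=D]
11: W B1 -> L1 miss wb->B3  d=D]
12: R B3 -> L1 miss wb->B1  d=-]

WB = [2, 0, 2, 3, 1]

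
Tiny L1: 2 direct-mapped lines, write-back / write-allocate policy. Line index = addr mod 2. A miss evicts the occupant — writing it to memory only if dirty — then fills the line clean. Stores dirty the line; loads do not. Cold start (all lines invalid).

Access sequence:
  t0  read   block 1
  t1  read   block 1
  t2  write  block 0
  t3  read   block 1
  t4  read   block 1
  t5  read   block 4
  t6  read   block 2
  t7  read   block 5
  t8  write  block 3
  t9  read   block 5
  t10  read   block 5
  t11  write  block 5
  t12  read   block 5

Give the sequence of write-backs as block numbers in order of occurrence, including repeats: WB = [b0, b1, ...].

0: R B1 → L1 miss [-]
1: R B1 → L1 hit [-]
2: W B0 → L0 miss [D]
3: R B1 → L1 hit [-]
4: R B1 → L1 hit [-]
5: R B4 → L0 miss wb→B0 [-]
6: R B2 → L0 miss [-]
7: R B5 → L1 miss [-]
8: W B3 → L1 miss [D]
9: R B5 → L1 miss wb→B3 [-]
10: R B5 → L1 hit [-]
11: W B5 → L1 hit [D]
12: R B5 → L1 hit [D]

WB = [0, 3]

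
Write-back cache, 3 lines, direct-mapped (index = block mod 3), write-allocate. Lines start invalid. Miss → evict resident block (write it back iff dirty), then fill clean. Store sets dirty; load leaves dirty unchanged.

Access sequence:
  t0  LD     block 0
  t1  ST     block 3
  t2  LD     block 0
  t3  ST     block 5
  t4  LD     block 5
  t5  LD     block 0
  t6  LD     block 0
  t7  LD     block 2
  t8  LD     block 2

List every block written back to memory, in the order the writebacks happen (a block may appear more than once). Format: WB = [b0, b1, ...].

WB = [3, 5]

  0 | R B0 → L0 miss [-]
  1 | W B3 → L0 miss [D]
  2 | R B0 → L0 miss wb→B3 [-]
  3 | W B5 → L2 miss [D]
  4 | R B5 → L2 hit [D]
  5 | R B0 → L0 hit [-]
  6 | R B0 → L0 hit [-]
  7 | R B2 → L2 miss wb→B5 [-]
  8 | R B2 → L2 hit [-]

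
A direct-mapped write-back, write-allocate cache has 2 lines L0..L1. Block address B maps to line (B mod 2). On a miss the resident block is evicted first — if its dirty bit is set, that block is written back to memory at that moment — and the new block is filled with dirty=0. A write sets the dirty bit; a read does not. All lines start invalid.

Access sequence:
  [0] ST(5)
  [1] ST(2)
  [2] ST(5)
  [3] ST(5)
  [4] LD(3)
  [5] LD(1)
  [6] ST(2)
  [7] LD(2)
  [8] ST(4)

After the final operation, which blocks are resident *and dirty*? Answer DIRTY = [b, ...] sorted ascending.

  0 | W B5 → L1 miss [D]
  1 | W B2 → L0 miss [D]
  2 | W B5 → L1 hit [D]
  3 | W B5 → L1 hit [D]
  4 | R B3 → L1 miss wb→B5 [-]
  5 | R B1 → L1 miss [-]
  6 | W B2 → L0 hit [D]
  7 | R B2 → L0 hit [D]
  8 | W B4 → L0 miss wb→B2 [D]

DIRTY = [4]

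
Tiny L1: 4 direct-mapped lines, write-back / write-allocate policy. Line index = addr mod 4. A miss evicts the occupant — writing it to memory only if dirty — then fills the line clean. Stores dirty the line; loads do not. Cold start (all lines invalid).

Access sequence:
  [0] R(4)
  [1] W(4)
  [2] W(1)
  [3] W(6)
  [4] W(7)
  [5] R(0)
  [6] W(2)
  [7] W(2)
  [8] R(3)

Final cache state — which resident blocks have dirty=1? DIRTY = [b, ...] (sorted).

DIRTY = [1, 2]

  0 | R B4 → L0 miss [-]
  1 | W B4 → L0 hit [D]
  2 | W B1 → L1 miss [D]
  3 | W B6 → L2 miss [D]
  4 | W B7 → L3 miss [D]
  5 | R B0 → L0 miss wb→B4 [-]
  6 | W B2 → L2 miss wb→B6 [D]
  7 | W B2 → L2 hit [D]
  8 | R B3 → L3 miss wb→B7 [-]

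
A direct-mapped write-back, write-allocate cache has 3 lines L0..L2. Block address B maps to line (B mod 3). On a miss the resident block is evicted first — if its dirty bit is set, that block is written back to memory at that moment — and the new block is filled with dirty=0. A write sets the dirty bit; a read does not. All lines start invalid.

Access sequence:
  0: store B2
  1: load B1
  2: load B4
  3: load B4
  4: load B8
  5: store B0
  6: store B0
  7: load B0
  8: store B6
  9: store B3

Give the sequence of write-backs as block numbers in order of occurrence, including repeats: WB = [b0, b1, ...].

WB = [2, 0, 6]

  0 | W B2 → L2 miss [D]
  1 | R B1 → L1 miss [-]
  2 | R B4 → L1 miss [-]
  3 | R B4 → L1 hit [-]
  4 | R B8 → L2 miss wb→B2 [-]
  5 | W B0 → L0 miss [D]
  6 | W B0 → L0 hit [D]
  7 | R B0 → L0 hit [D]
  8 | W B6 → L0 miss wb→B0 [D]
  9 | W B3 → L0 miss wb→B6 [D]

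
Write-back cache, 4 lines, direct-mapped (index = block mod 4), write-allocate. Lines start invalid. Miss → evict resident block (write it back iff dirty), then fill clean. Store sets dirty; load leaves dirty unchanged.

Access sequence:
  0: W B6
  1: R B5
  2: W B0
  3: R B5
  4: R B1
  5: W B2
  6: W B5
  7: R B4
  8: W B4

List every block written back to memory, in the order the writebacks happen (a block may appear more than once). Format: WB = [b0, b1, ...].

WB = [6, 0]

  0 | W B6 → L2 miss [D]
  1 | R B5 → L1 miss [-]
  2 | W B0 → L0 miss [D]
  3 | R B5 → L1 hit [-]
  4 | R B1 → L1 miss [-]
  5 | W B2 → L2 miss wb→B6 [D]
  6 | W B5 → L1 miss [D]
  7 | R B4 → L0 miss wb→B0 [-]
  8 | W B4 → L0 hit [D]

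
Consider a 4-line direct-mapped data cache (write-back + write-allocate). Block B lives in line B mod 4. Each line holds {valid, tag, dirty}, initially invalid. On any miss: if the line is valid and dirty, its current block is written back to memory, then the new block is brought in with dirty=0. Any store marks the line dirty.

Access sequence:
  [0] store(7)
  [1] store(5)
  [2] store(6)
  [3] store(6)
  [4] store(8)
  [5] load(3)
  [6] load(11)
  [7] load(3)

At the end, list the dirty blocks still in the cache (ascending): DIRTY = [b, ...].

  0 | W B7 → L3 miss [D]
  1 | W B5 → L1 miss [D]
  2 | W B6 → L2 miss [D]
  3 | W B6 → L2 hit [D]
  4 | W B8 → L0 miss [D]
  5 | R B3 → L3 miss wb→B7 [-]
  6 | R B11 → L3 miss [-]
  7 | R B3 → L3 miss [-]

DIRTY = [5, 6, 8]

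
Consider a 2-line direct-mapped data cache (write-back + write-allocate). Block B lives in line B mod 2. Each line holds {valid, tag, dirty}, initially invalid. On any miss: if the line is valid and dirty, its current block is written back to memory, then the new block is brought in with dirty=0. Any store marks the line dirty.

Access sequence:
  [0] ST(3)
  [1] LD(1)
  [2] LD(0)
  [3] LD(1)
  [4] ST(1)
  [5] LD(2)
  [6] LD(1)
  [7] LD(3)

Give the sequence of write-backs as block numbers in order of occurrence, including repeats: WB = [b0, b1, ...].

WB = [3, 1]

  0 | W B3 → L1 miss [D]
  1 | R B1 → L1 miss wb→B3 [-]
  2 | R B0 → L0 miss [-]
  3 | R B1 → L1 hit [-]
  4 | W B1 → L1 hit [D]
  5 | R B2 → L0 miss [-]
  6 | R B1 → L1 hit [D]
  7 | R B3 → L1 miss wb→B1 [-]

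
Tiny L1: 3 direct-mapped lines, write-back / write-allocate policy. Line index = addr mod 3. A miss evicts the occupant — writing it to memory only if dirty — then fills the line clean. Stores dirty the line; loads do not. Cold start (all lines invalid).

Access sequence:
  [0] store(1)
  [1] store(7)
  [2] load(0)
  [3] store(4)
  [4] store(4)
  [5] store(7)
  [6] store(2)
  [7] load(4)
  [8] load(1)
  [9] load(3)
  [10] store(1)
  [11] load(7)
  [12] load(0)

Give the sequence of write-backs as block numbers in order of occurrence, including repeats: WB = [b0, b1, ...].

WB = [1, 7, 4, 7, 1]

0: W B1 -> L1 miss  d=D]
1: W B7 -> L1 miss wb->B1  d=D]
2: R B0 -> L0 miss  d=-]
3: W B4 -> L1 miss wb->B7  d=D]
4: W B4 -> L1 hit  d=D]
5: W B7 -> L1 miss wb->B4  d=D]
6: W B2 -> L2 miss  d=D]
7: R B4 -> L1 miss wb->B7  d=-]
8: R B1 -> L1 miss  d=-]
9: R B3 -> L0 miss  d=-]
10: W B1 -> L1 hit  d=D]
11: R B7 -> L1 miss wb->B1  d=-]
12: R B0 -> L0 miss  d=-]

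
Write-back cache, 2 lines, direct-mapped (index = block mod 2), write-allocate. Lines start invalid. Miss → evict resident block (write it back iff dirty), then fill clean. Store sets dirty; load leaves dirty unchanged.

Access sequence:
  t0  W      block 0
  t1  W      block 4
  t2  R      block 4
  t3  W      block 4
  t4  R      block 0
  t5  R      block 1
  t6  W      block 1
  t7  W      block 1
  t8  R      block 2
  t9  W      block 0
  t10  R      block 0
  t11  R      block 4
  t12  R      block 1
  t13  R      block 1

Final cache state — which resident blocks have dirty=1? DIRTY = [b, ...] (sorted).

0: W B0 → L0 miss [D]
1: W B4 → L0 miss wb→B0 [D]
2: R B4 → L0 hit [D]
3: W B4 → L0 hit [D]
4: R B0 → L0 miss wb→B4 [-]
5: R B1 → L1 miss [-]
6: W B1 → L1 hit [D]
7: W B1 → L1 hit [D]
8: R B2 → L0 miss [-]
9: W B0 → L0 miss [D]
10: R B0 → L0 hit [D]
11: R B4 → L0 miss wb→B0 [-]
12: R B1 → L1 hit [D]
13: R B1 → L1 hit [D]

DIRTY = [1]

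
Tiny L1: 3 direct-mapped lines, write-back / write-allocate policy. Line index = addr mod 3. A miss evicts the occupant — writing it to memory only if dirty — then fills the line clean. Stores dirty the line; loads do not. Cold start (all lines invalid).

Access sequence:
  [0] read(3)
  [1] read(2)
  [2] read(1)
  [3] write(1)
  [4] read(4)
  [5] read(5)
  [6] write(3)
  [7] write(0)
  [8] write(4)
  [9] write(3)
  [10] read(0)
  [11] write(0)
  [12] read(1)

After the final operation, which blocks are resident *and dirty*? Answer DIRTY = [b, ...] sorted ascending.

0: R B3 -> L0 miss  d=-]
1: R B2 -> L2 miss  d=-]
2: R B1 -> L1 miss  d=-]
3: W B1 -> L1 hit  d=D]
4: R B4 -> L1 miss wb->B1  d=-]
5: R B5 -> L2 miss  d=-]
6: W B3 -> L0 hit  d=D]
7: W B0 -> L0 miss wb->B3  d=D]
8: W B4 -> L1 hit  d=D]
9: W B3 -> L0 miss wb->B0  d=D]
10: R B0 -> L0 miss wb->B3  d=-]
11: W B0 -> L0 hit  d=D]
12: R B1 -> L1 miss wb->B4  d=-]

DIRTY = [0]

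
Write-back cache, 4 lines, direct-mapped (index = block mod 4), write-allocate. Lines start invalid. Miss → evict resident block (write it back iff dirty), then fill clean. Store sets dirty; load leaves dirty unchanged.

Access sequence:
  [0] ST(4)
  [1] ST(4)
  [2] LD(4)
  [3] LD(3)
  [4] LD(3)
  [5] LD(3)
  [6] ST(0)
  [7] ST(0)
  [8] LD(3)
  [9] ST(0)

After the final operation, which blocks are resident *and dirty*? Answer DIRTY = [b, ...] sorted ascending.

DIRTY = [0]

0: W B4 -> L0 miss  d=D]
1: W B4 -> L0 hit  d=D]
2: R B4 -> L0 hit  d=D]
3: R B3 -> L3 miss  d=-]
4: R B3 -> L3 hit  d=-]
5: R B3 -> L3 hit  d=-]
6: W B0 -> L0 miss wb->B4  d=D]
7: W B0 -> L0 hit  d=D]
8: R B3 -> L3 hit  d=-]
9: W B0 -> L0 hit  d=D]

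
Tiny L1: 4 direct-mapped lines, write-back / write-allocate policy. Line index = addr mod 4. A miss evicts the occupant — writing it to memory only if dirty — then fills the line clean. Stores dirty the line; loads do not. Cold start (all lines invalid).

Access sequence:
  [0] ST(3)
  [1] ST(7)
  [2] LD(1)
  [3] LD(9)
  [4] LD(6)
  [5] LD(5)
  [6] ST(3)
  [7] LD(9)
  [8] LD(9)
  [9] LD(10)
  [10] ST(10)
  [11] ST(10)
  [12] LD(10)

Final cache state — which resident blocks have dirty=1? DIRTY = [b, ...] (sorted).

DIRTY = [3, 10]

0: W B3 → L3 miss [D]
1: W B7 → L3 miss wb→B3 [D]
2: R B1 → L1 miss [-]
3: R B9 → L1 miss [-]
4: R B6 → L2 miss [-]
5: R B5 → L1 miss [-]
6: W B3 → L3 miss wb→B7 [D]
7: R B9 → L1 miss [-]
8: R B9 → L1 hit [-]
9: R B10 → L2 miss [-]
10: W B10 → L2 hit [D]
11: W B10 → L2 hit [D]
12: R B10 → L2 hit [D]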